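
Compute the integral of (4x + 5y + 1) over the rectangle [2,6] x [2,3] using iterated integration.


By Fubini, integrate in x first, then y.
Step 1: Fix y, integrate over x in [2,6]:
  integral(4x + 5y + 1, x=2..6)
  = 4*(6^2 - 2^2)/2 + (5y + 1)*(6 - 2)
  = 64 + (5y + 1)*4
  = 64 + 20y + 4
  = 68 + 20y
Step 2: Integrate over y in [2,3]:
  integral(68 + 20y, y=2..3)
  = 68*1 + 20*(3^2 - 2^2)/2
  = 68 + 50
  = 118


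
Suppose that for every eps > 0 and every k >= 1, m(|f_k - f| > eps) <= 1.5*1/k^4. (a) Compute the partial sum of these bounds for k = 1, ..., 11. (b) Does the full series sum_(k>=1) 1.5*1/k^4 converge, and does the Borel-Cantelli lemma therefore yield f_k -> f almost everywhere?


Step 1: List the terms 1.5*1/k^4 for k = 1 to 11:
  k=1: 1.5
  k=2: 0.09375
  k=3: 0.018519
  k=4: 0.005859
  k=5: 0.0024
  k=6: 0.001157
  k=7: 6.247397e-04
  k=8: 3.662109e-04
  k=9: 2.286237e-04
  k=10: 1.500000e-04
  k=11: 1.024520e-04
Step 2: Partial sum = 1.5 + 0.09375 + 0.018519 + 0.005859 + 0.0024 + 0.001157 + 6.247397e-04 + 3.662109e-04 + 2.286237e-04 + 1.500000e-04 + 1.024520e-04
     = 1.623157
Step 3: The full series sum_(k>=1) 1.5*1/k^4 converges (p-series with p = 4 > 1; a constant multiple of a convergent series converges).
Step 4: Fix eps > 0. Since sum_k m(|f_k - f| > eps) < infinity, the Borel-Cantelli lemma gives
        m(limsup_k {|f_k - f| > eps}) = 0, i.e. for a.e. x, |f_k(x) - f(x)| <= eps for all large k.
        Applying this with eps = 1/j for j = 1, 2, ... and intersecting the countably many full-measure sets,
        for a.e. x we get limsup_k |f_k(x) - f(x)| <= 1/j for every j, hence f_k -> f almost everywhere.
Conclusion: series converges; Borel-Cantelli yields f_k -> f a.e.


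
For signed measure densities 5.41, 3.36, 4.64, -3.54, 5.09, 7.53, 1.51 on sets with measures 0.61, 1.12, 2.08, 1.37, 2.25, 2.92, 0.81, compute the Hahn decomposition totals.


Step 1: Compute signed measure on each set:
  Set 1: 5.41 * 0.61 = 3.3001
  Set 2: 3.36 * 1.12 = 3.7632
  Set 3: 4.64 * 2.08 = 9.6512
  Set 4: -3.54 * 1.37 = -4.8498
  Set 5: 5.09 * 2.25 = 11.4525
  Set 6: 7.53 * 2.92 = 21.9876
  Set 7: 1.51 * 0.81 = 1.2231
Step 2: Total signed measure = (3.3001) + (3.7632) + (9.6512) + (-4.8498) + (11.4525) + (21.9876) + (1.2231)
     = 46.5279
Step 3: Positive part mu+(X) = sum of positive contributions = 51.3777
Step 4: Negative part mu-(X) = |sum of negative contributions| = 4.8498


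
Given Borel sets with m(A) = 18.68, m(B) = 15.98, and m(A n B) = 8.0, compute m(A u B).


By inclusion-exclusion: m(A u B) = m(A) + m(B) - m(A n B)
= 18.68 + 15.98 - 8.0
= 26.66


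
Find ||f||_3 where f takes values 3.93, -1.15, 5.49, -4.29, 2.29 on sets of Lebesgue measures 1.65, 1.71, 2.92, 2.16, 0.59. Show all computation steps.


Step 1: Compute |f_i|^3 for each value:
  |3.93|^3 = 60.698457
  |-1.15|^3 = 1.520875
  |5.49|^3 = 165.469149
  |-4.29|^3 = 78.953589
  |2.29|^3 = 12.008989
Step 2: Multiply by measures and sum:
  60.698457 * 1.65 = 100.152454
  1.520875 * 1.71 = 2.600696
  165.469149 * 2.92 = 483.169915
  78.953589 * 2.16 = 170.539752
  12.008989 * 0.59 = 7.085304
Sum = 100.152454 + 2.600696 + 483.169915 + 170.539752 + 7.085304 = 763.548121
Step 3: Take the p-th root:
||f||_3 = (763.548121)^(1/3) = 9.139985


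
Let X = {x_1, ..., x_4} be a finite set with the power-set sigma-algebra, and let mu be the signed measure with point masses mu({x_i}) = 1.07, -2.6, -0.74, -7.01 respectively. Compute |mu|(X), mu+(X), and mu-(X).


Step 1: Every measurable set is a union of atoms (the cells / points), so a Hahn decomposition is
  obtained by grouping atoms by sign: P = union of atoms with mu > 0, N = union of the remaining atoms.
  Atoms in P (indices): 1;  atoms in N (indices): 2, 3, 4
  Positive values: 1.07
  Negative values: -2.6, -0.74, -7.01
Step 2: mu+(X) = mu(P) = sum of positive atom values = 1.07
Step 3: mu-(X) = -mu(N) = sum of |negative atom values| = 10.35
Step 4: |mu|(X) = mu+(X) + mu-(X) = 1.07 + 10.35 = 11.42


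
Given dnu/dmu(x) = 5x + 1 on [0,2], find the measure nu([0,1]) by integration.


nu(A) = integral_A (dnu/dmu) dmu = integral_0^1 (5x + 1) dx
Step 1: Antiderivative F(x) = (5/2)x^2 + 1x
Step 2: F(1) = (5/2)*1^2 + 1*1 = 2.5 + 1 = 3.5
Step 3: F(0) = (5/2)*0^2 + 1*0 = 0.0 + 0 = 0.0
Step 4: nu([0,1]) = F(1) - F(0) = 3.5 - 0.0 = 3.5


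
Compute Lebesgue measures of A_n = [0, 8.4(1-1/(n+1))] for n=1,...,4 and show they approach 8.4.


By continuity of measure from below: if A_n increases to A, then m(A_n) -> m(A).
Here A = [0, 8.4], so m(A) = 8.4
Step 1: a_1 = 8.4*(1 - 1/2) = 4.2, m(A_1) = 4.2
Step 2: a_2 = 8.4*(1 - 1/3) = 5.6, m(A_2) = 5.6
Step 3: a_3 = 8.4*(1 - 1/4) = 6.3, m(A_3) = 6.3
Step 4: a_4 = 8.4*(1 - 1/5) = 6.72, m(A_4) = 6.72
Limit: m(A_n) -> m([0,8.4]) = 8.4


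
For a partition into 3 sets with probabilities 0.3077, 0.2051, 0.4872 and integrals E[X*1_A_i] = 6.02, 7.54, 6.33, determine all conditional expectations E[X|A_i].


For each cell A_i: E[X|A_i] = E[X*1_A_i] / P(A_i)
Step 1: E[X|A_1] = 6.02 / 0.3077 = 19.564511
Step 2: E[X|A_2] = 7.54 / 0.2051 = 36.762555
Step 3: E[X|A_3] = 6.33 / 0.4872 = 12.992611
Verification: E[X] = sum E[X*1_A_i] = 6.02 + 7.54 + 6.33 = 19.89


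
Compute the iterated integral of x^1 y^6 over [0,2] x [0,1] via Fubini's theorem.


By Fubini's theorem, the double integral factors as a product of single integrals:
Step 1: integral_0^2 x^1 dx = [x^2/2] from 0 to 2
     = 2^2/2 = 2
Step 2: integral_0^1 y^6 dy = [y^7/7] from 0 to 1
     = 1^7/7 = 0.142857
Step 3: Double integral = 2 * 0.142857 = 0.285714


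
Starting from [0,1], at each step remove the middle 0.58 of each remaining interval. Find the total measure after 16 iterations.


Step 1: At each step, fraction remaining = 1 - 0.58 = 0.42
Step 2: After 16 steps, measure = (0.42)^16
Result = 9.375375e-07


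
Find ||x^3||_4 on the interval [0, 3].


Step 1: ||f||_4 = (integral_0^3 |x^3|^4 dx)^(1/4)
     = (integral_0^3 x^12 dx)^(1/4)
Step 2: integral_0^3 x^12 dx = [x^13/(13)] from 0 to 3 = 3^13/13
     = 1594323/13 = 122640.230769
Step 3: ||f||_4 = (122640.230769)^(1/4) = 18.713639


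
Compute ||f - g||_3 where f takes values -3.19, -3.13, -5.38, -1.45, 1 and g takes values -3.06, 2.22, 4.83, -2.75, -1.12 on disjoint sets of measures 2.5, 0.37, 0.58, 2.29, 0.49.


Step 1: Compute differences f_i - g_i:
  -3.19 - -3.06 = -0.13
  -3.13 - 2.22 = -5.35
  -5.38 - 4.83 = -10.21
  -1.45 - -2.75 = 1.3
  1 - -1.12 = 2.12
Step 2: Compute |diff|^3 * measure for each set:
  |-0.13|^3 * 2.5 = 0.002197 * 2.5 = 0.005492
  |-5.35|^3 * 0.37 = 153.130375 * 0.37 = 56.658239
  |-10.21|^3 * 0.58 = 1064.332261 * 0.58 = 617.312711
  |1.3|^3 * 2.29 = 2.197 * 2.29 = 5.03113
  |2.12|^3 * 0.49 = 9.528128 * 0.49 = 4.668783
Step 3: Sum = 683.676355
Step 4: ||f-g||_3 = (683.676355)^(1/3) = 8.809478


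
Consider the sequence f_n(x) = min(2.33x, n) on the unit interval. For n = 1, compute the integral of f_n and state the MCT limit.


f(x) = 2.33x on [0,1]; f_n(x) = min(2.33x, n). At n = 1:
Step 1: f(x) reaches 1 at x = 1/2.33 = 0.429185
Step 2: integral(f_1) = integral(2.33x, 0, 0.429185) + integral(1, 0.429185, 1)
       = 2.33*0.429185^2/2 + 1*(1 - 0.429185)
       = 0.214592 + 0.570815
       = 0.785408
Step 3: As n -> infinity, f_n increases to f, so by MCT integral(f_n) -> integral(f) = 2.33/2 = 1.165.
Convergence: integral(f_1) = 0.785408 -> 1.165 as n -> infinity


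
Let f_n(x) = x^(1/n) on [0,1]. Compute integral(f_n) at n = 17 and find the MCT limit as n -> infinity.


At n = 17: f_17(x) = x^(1/17).
Step 1: integral(x^(1/17), 0, 1) = [x^(1/17+1) / (1/17+1)] from 0 to 1
     = 1 / (1/17 + 1) = 1 / ((17+1)/17) = 17/(17+1)
     = 17/18 = 0.944444
Step 2: As n -> infinity, f_n(x) = x^(1/n) -> 1 for x in (0,1], and f_n is increasing in n.
By MCT, lim_n integral(f_n) = integral(lim_n f_n) = integral(1, 0, 1) = 1.
Step 3: Verify convergence: 17/18 = 0.944444 -> 1


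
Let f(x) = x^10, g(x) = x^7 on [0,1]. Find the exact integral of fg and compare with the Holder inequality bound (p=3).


Step 1: Exact integral of f*g = integral(x^17, 0, 1) = 1/18
     = 0.055556
Step 2: Holder bound with p=3, q=1.5:
  ||f||_p = (integral x^30 dx)^(1/3) = (1/31)^(1/3) = 0.318331
  ||g||_q = (integral x^10.5 dx)^(1/1.5) = (1/11.5)^(1/1.5) = 0.196276
Step 3: Holder bound = ||f||_p * ||g||_q = 0.318331 * 0.196276 = 0.062481
Verification: 0.055556 <= 0.062481 (Holder holds)


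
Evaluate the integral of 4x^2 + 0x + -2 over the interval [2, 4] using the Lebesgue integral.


The Lebesgue integral of a Riemann-integrable function agrees with the Riemann integral.
Antiderivative F(x) = (4/3)x^3 + (0/2)x^2 + -2x
F(4) = (4/3)*4^3 + (0/2)*4^2 + -2*4
     = (4/3)*64 + (0/2)*16 + -2*4
     = 85.333333 + 0.0 + -8
     = 77.333333
F(2) = 6.666667
Integral = F(4) - F(2) = 77.333333 - 6.666667 = 70.666667


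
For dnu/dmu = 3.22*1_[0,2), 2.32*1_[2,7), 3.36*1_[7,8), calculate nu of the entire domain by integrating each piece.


Integrate each piece of the Radon-Nikodym derivative:
Step 1: integral_0^2 3.22 dx = 3.22*(2-0) = 3.22*2 = 6.44
Step 2: integral_2^7 2.32 dx = 2.32*(7-2) = 2.32*5 = 11.6
Step 3: integral_7^8 3.36 dx = 3.36*(8-7) = 3.36*1 = 3.36
Total: 6.44 + 11.6 + 3.36 = 21.4


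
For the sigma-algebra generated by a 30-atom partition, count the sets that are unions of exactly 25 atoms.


Each element of F is a union of some subset of the 30 atoms.
Elements that are unions of exactly 25 atoms correspond to 25-element subsets of the 30 atoms.
Count = C(30, 25) = 30! / (25! * 5!) = 142506.


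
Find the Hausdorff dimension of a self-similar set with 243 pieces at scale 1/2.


For a self-similar set with N copies scaled by 1/r:
dim_H = log(N)/log(r) = log(243)/log(2)
= 5.493061/0.693147
= 7.924813


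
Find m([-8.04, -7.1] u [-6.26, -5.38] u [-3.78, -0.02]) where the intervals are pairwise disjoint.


For pairwise disjoint intervals, m(union) = sum of lengths.
= (-7.1 - -8.04) + (-5.38 - -6.26) + (-0.02 - -3.78)
= 0.94 + 0.88 + 3.76
= 5.58


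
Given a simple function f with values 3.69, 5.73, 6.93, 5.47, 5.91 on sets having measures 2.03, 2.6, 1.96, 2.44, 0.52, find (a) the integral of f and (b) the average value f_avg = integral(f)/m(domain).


Step 1: Integral = sum(value_i * measure_i)
= 3.69*2.03 + 5.73*2.6 + 6.93*1.96 + 5.47*2.44 + 5.91*0.52
= 7.4907 + 14.898 + 13.5828 + 13.3468 + 3.0732
= 52.3915
Step 2: Total measure of domain = 2.03 + 2.6 + 1.96 + 2.44 + 0.52 = 9.55
Step 3: Average value = 52.3915 / 9.55 = 5.486021


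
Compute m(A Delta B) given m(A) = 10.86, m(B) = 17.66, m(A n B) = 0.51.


m(A Delta B) = m(A) + m(B) - 2*m(A n B)
= 10.86 + 17.66 - 2*0.51
= 10.86 + 17.66 - 1.02
= 27.5


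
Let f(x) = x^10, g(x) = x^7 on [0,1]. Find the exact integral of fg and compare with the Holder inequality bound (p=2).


Step 1: Exact integral of f*g = integral(x^17, 0, 1) = 1/18
     = 0.055556
Step 2: Holder bound with p=2, q=2:
  ||f||_p = (integral x^20 dx)^(1/2) = (1/21)^(1/2) = 0.218218
  ||g||_q = (integral x^14 dx)^(1/2) = (1/15)^(1/2) = 0.258199
Step 3: Holder bound = ||f||_p * ||g||_q = 0.218218 * 0.258199 = 0.056344
Verification: 0.055556 <= 0.056344 (Holder holds)


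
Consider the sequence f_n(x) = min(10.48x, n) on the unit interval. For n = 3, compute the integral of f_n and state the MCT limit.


f(x) = 10.48x on [0,1]; f_n(x) = min(10.48x, n). At n = 3:
Step 1: f(x) reaches 3 at x = 3/10.48 = 0.28626
Step 2: integral(f_3) = integral(10.48x, 0, 0.28626) + integral(3, 0.28626, 1)
       = 10.48*0.28626^2/2 + 3*(1 - 0.28626)
       = 0.429389 + 2.141221
       = 2.570611
Step 3: As n -> infinity, f_n increases to f, so by MCT integral(f_n) -> integral(f) = 10.48/2 = 5.24.
Convergence: integral(f_3) = 2.570611 -> 5.24 as n -> infinity


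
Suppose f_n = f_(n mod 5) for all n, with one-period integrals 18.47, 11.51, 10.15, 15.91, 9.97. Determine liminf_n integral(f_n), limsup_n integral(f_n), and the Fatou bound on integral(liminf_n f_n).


The sequence (integral(f_n)) is periodic with period 5, repeating the values 18.47, 11.51, 10.15, 15.91, 9.97 indefinitely.
Step 1: For a periodic sequence, every tail (a_m, a_(m+1), ...) contains all 5 period values infinitely often.
Step 2: Hence inf of every tail = min of the period values = min(18.47, 11.51, 10.15, 15.91, 9.97) = 9.97.
        liminf_n integral(f_n) = sup over m of (inf of tail from m) = 9.97.
Step 3: Similarly sup of every tail = max of the period values = 18.47.
        limsup_n integral(f_n) = 18.47.
Step 4: Fatou's lemma: integral(liminf_n f_n) <= liminf_n integral(f_n) = 9.97.
        So the integral of the pointwise liminf is at most 9.97.


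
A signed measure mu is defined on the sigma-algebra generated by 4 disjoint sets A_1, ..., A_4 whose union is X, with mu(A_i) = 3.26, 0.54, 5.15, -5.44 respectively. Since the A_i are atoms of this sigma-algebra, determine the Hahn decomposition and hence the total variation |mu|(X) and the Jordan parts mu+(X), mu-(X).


Step 1: Every measurable set is a union of atoms (the cells / points), so a Hahn decomposition is
  obtained by grouping atoms by sign: P = union of atoms with mu > 0, N = union of the remaining atoms.
  Atoms in P (indices): 1, 2, 3;  atoms in N (indices): 4
  Positive values: 3.26, 0.54, 5.15
  Negative values: -5.44
Step 2: mu+(X) = mu(P) = sum of positive atom values = 8.95
Step 3: mu-(X) = -mu(N) = sum of |negative atom values| = 5.44
Step 4: |mu|(X) = mu+(X) + mu-(X) = 8.95 + 5.44 = 14.39


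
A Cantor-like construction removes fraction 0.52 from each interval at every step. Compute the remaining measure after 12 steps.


Step 1: At each step, fraction remaining = 1 - 0.52 = 0.48
Step 2: After 12 steps, measure = (0.48)^12
Result = 1.495873e-04


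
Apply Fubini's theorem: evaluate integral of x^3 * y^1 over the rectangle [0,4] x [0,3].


By Fubini's theorem, the double integral factors as a product of single integrals:
Step 1: integral_0^4 x^3 dx = [x^4/4] from 0 to 4
     = 4^4/4 = 64
Step 2: integral_0^3 y^1 dy = [y^2/2] from 0 to 3
     = 3^2/2 = 4.5
Step 3: Double integral = 64 * 4.5 = 288


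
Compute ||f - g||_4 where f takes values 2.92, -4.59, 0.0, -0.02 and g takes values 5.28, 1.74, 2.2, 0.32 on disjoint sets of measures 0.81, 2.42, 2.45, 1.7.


Step 1: Compute differences f_i - g_i:
  2.92 - 5.28 = -2.36
  -4.59 - 1.74 = -6.33
  0.0 - 2.2 = -2.2
  -0.02 - 0.32 = -0.34
Step 2: Compute |diff|^4 * measure for each set:
  |-2.36|^4 * 0.81 = 31.020444 * 0.81 = 25.12656
  |-6.33|^4 * 2.42 = 1605.516747 * 2.42 = 3885.350528
  |-2.2|^4 * 2.45 = 23.4256 * 2.45 = 57.39272
  |-0.34|^4 * 1.7 = 0.013363 * 1.7 = 0.022718
Step 3: Sum = 3967.892526
Step 4: ||f-g||_4 = (3967.892526)^(1/4) = 7.9367


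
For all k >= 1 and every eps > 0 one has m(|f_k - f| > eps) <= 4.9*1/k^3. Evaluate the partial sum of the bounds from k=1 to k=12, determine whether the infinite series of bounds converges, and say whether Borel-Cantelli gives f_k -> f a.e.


Step 1: List the terms 4.9*1/k^3 for k = 1 to 12:
  k=1: 4.9
  k=2: 0.6125
  k=3: 0.181481
  k=4: 0.076563
  k=5: 0.0392
  k=6: 0.022685
  k=7: 0.014286
  k=8: 0.00957
  k=9: 0.006722
  k=10: 0.0049
  k=11: 0.003681
  k=12: 0.002836
Step 2: Partial sum = 4.9 + 0.6125 + 0.181481 + 0.076563 + 0.0392 + 0.022685 + 0.014286 + 0.00957 + 0.006722 + 0.0049 + 0.003681 + 0.002836
     = 5.874424
Step 3: The full series sum_(k>=1) 4.9*1/k^3 converges (p-series with p = 3 > 1; a constant multiple of a convergent series converges).
Step 4: Fix eps > 0. Since sum_k m(|f_k - f| > eps) < infinity, the Borel-Cantelli lemma gives
        m(limsup_k {|f_k - f| > eps}) = 0, i.e. for a.e. x, |f_k(x) - f(x)| <= eps for all large k.
        Applying this with eps = 1/j for j = 1, 2, ... and intersecting the countably many full-measure sets,
        for a.e. x we get limsup_k |f_k(x) - f(x)| <= 1/j for every j, hence f_k -> f almost everywhere.
Conclusion: series converges; Borel-Cantelli yields f_k -> f a.e.


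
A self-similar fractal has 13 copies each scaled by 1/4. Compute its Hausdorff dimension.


For a self-similar set with N copies scaled by 1/r:
dim_H = log(N)/log(r) = log(13)/log(4)
= 2.564949/1.386294
= 1.85022


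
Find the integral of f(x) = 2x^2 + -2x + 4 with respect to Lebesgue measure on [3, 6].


The Lebesgue integral of a Riemann-integrable function agrees with the Riemann integral.
Antiderivative F(x) = (2/3)x^3 + (-2/2)x^2 + 4x
F(6) = (2/3)*6^3 + (-2/2)*6^2 + 4*6
     = (2/3)*216 + (-2/2)*36 + 4*6
     = 144 + -36 + 24
     = 132
F(3) = 21
Integral = F(6) - F(3) = 132 - 21 = 111


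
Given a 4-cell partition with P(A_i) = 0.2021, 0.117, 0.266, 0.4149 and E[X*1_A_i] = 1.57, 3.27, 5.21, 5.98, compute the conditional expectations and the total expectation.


For each cell A_i: E[X|A_i] = E[X*1_A_i] / P(A_i)
Step 1: E[X|A_1] = 1.57 / 0.2021 = 7.768431
Step 2: E[X|A_2] = 3.27 / 0.117 = 27.948718
Step 3: E[X|A_3] = 5.21 / 0.266 = 19.586466
Step 4: E[X|A_4] = 5.98 / 0.4149 = 14.413112
Verification: E[X] = sum E[X*1_A_i] = 1.57 + 3.27 + 5.21 + 5.98 = 16.03


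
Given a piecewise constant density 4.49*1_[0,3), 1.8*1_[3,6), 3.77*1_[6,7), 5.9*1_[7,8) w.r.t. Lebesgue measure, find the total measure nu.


Integrate each piece of the Radon-Nikodym derivative:
Step 1: integral_0^3 4.49 dx = 4.49*(3-0) = 4.49*3 = 13.47
Step 2: integral_3^6 1.8 dx = 1.8*(6-3) = 1.8*3 = 5.4
Step 3: integral_6^7 3.77 dx = 3.77*(7-6) = 3.77*1 = 3.77
Step 4: integral_7^8 5.9 dx = 5.9*(8-7) = 5.9*1 = 5.9
Total: 13.47 + 5.4 + 3.77 + 5.9 = 28.54


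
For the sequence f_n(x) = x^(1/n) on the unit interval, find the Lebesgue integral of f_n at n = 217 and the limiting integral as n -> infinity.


At n = 217: f_217(x) = x^(1/217).
Step 1: integral(x^(1/217), 0, 1) = [x^(1/217+1) / (1/217+1)] from 0 to 1
     = 1 / (1/217 + 1) = 1 / ((217+1)/217) = 217/(217+1)
     = 217/218 = 0.995413
Step 2: As n -> infinity, f_n(x) = x^(1/n) -> 1 for x in (0,1], and f_n is increasing in n.
By MCT, lim_n integral(f_n) = integral(lim_n f_n) = integral(1, 0, 1) = 1.
Step 3: Verify convergence: 217/218 = 0.995413 -> 1


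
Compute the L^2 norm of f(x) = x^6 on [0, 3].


Step 1: ||f||_2 = (integral_0^3 |x^6|^2 dx)^(1/2)
     = (integral_0^3 x^12 dx)^(1/2)
Step 2: integral_0^3 x^12 dx = [x^13/(13)] from 0 to 3 = 3^13/13
     = 1594323/13 = 122640.230769
Step 3: ||f||_2 = (122640.230769)^(1/2) = 350.200272


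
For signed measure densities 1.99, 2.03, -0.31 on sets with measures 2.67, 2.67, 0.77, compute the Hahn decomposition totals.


Step 1: Compute signed measure on each set:
  Set 1: 1.99 * 2.67 = 5.3133
  Set 2: 2.03 * 2.67 = 5.4201
  Set 3: -0.31 * 0.77 = -0.2387
Step 2: Total signed measure = (5.3133) + (5.4201) + (-0.2387)
     = 10.4947
Step 3: Positive part mu+(X) = sum of positive contributions = 10.7334
Step 4: Negative part mu-(X) = |sum of negative contributions| = 0.2387


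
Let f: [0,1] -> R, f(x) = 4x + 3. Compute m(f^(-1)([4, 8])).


f^(-1)([4, 8]) = {x : 4 <= 4x + 3 <= 8}
Solving: (4 - 3)/4 <= x <= (8 - 3)/4
= [0.25, 1.25]
Intersecting with [0,1]: [0.25, 1]
Measure = 1 - 0.25 = 0.75


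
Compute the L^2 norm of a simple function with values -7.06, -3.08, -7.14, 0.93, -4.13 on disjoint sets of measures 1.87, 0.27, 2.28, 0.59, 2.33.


Step 1: Compute |f_i|^2 for each value:
  |-7.06|^2 = 49.8436
  |-3.08|^2 = 9.4864
  |-7.14|^2 = 50.9796
  |0.93|^2 = 0.8649
  |-4.13|^2 = 17.0569
Step 2: Multiply by measures and sum:
  49.8436 * 1.87 = 93.207532
  9.4864 * 0.27 = 2.561328
  50.9796 * 2.28 = 116.233488
  0.8649 * 0.59 = 0.510291
  17.0569 * 2.33 = 39.742577
Sum = 93.207532 + 2.561328 + 116.233488 + 0.510291 + 39.742577 = 252.255216
Step 3: Take the p-th root:
||f||_2 = (252.255216)^(1/2) = 15.882544


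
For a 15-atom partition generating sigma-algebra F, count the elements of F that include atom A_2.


Each element of F is a union of some subset S of the 15 atoms.
The element contains A_2 iff A_2 is in S.
So we count subsets S of {A_1,...,A_15} with A_2 in S: choose freely among the other 14 atoms.
Count = 2^(15-1) = 2^14 = 16384.


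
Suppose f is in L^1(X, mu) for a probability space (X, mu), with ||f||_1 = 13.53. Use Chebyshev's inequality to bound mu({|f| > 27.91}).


Chebyshev/Markov inequality: mu(|f| > eps) <= (||f||_p / eps)^p
Step 1: ||f||_1 / eps = 13.53 / 27.91 = 0.484772
Step 2: Raise to power p = 1:
  (0.484772)^1 = 0.484772
Step 3: Therefore mu(|f| > 27.91) <= 0.484772


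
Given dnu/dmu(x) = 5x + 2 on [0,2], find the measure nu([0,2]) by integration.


nu(A) = integral_A (dnu/dmu) dmu = integral_0^2 (5x + 2) dx
Step 1: Antiderivative F(x) = (5/2)x^2 + 2x
Step 2: F(2) = (5/2)*2^2 + 2*2 = 10 + 4 = 14
Step 3: F(0) = (5/2)*0^2 + 2*0 = 0.0 + 0 = 0.0
Step 4: nu([0,2]) = F(2) - F(0) = 14 - 0.0 = 14


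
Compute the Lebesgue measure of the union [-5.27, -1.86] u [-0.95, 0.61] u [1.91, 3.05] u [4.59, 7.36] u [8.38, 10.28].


For pairwise disjoint intervals, m(union) = sum of lengths.
= (-1.86 - -5.27) + (0.61 - -0.95) + (3.05 - 1.91) + (7.36 - 4.59) + (10.28 - 8.38)
= 3.41 + 1.56 + 1.14 + 2.77 + 1.9
= 10.78


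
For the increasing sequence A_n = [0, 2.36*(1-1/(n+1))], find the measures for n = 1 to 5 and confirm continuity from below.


By continuity of measure from below: if A_n increases to A, then m(A_n) -> m(A).
Here A = [0, 2.36], so m(A) = 2.36
Step 1: a_1 = 2.36*(1 - 1/2) = 1.18, m(A_1) = 1.18
Step 2: a_2 = 2.36*(1 - 1/3) = 1.5733, m(A_2) = 1.5733
Step 3: a_3 = 2.36*(1 - 1/4) = 1.77, m(A_3) = 1.77
Step 4: a_4 = 2.36*(1 - 1/5) = 1.888, m(A_4) = 1.888
Step 5: a_5 = 2.36*(1 - 1/6) = 1.9667, m(A_5) = 1.9667
Limit: m(A_n) -> m([0,2.36]) = 2.36


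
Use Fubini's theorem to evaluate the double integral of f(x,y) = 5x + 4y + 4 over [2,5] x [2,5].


By Fubini, integrate in x first, then y.
Step 1: Fix y, integrate over x in [2,5]:
  integral(5x + 4y + 4, x=2..5)
  = 5*(5^2 - 2^2)/2 + (4y + 4)*(5 - 2)
  = 52.5 + (4y + 4)*3
  = 52.5 + 12y + 12
  = 64.5 + 12y
Step 2: Integrate over y in [2,5]:
  integral(64.5 + 12y, y=2..5)
  = 64.5*3 + 12*(5^2 - 2^2)/2
  = 193.5 + 126
  = 319.5


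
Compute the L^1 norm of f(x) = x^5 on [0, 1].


Step 1: ||f||_1 = (integral_0^1 |x^5|^1 dx)^(1/1)
     = (integral_0^1 x^5 dx)^(1/1)
Step 2: integral_0^1 x^5 dx = [x^6/(6)] from 0 to 1 = 1^6/6
     = 1/6 = 0.166667
Step 3: ||f||_1 = (0.166667)^(1/1) = 0.166667


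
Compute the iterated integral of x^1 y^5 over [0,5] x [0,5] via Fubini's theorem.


By Fubini's theorem, the double integral factors as a product of single integrals:
Step 1: integral_0^5 x^1 dx = [x^2/2] from 0 to 5
     = 5^2/2 = 12.5
Step 2: integral_0^5 y^5 dy = [y^6/6] from 0 to 5
     = 5^6/6 = 2604.166667
Step 3: Double integral = 12.5 * 2604.166667 = 32552.083333


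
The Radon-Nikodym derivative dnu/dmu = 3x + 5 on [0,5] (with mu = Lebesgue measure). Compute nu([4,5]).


nu(A) = integral_A (dnu/dmu) dmu = integral_4^5 (3x + 5) dx
Step 1: Antiderivative F(x) = (3/2)x^2 + 5x
Step 2: F(5) = (3/2)*5^2 + 5*5 = 37.5 + 25 = 62.5
Step 3: F(4) = (3/2)*4^2 + 5*4 = 24 + 20 = 44
Step 4: nu([4,5]) = F(5) - F(4) = 62.5 - 44 = 18.5


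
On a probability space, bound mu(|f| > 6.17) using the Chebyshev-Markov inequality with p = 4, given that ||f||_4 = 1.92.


Chebyshev/Markov inequality: mu(|f| > eps) <= (||f||_p / eps)^p
Step 1: ||f||_4 / eps = 1.92 / 6.17 = 0.311183
Step 2: Raise to power p = 4:
  (0.311183)^4 = 0.009377
Step 3: Therefore mu(|f| > 6.17) <= 0.009377


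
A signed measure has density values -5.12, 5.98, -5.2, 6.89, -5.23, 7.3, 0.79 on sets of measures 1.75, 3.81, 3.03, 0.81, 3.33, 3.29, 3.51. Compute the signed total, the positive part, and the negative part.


Step 1: Compute signed measure on each set:
  Set 1: -5.12 * 1.75 = -8.96
  Set 2: 5.98 * 3.81 = 22.7838
  Set 3: -5.2 * 3.03 = -15.756
  Set 4: 6.89 * 0.81 = 5.5809
  Set 5: -5.23 * 3.33 = -17.4159
  Set 6: 7.3 * 3.29 = 24.017
  Set 7: 0.79 * 3.51 = 2.7729
Step 2: Total signed measure = (-8.96) + (22.7838) + (-15.756) + (5.5809) + (-17.4159) + (24.017) + (2.7729)
     = 13.0227
Step 3: Positive part mu+(X) = sum of positive contributions = 55.1546
Step 4: Negative part mu-(X) = |sum of negative contributions| = 42.1319


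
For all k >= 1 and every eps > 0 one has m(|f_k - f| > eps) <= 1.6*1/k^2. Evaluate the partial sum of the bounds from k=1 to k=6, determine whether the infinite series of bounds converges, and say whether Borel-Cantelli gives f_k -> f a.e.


Step 1: List the terms 1.6*1/k^2 for k = 1 to 6:
  k=1: 1.6
  k=2: 0.4
  k=3: 0.177778
  k=4: 0.1
  k=5: 0.064
  k=6: 0.044444
Step 2: Partial sum = 1.6 + 0.4 + 0.177778 + 0.1 + 0.064 + 0.044444
     = 2.386222
Step 3: The full series sum_(k>=1) 1.6*1/k^2 converges (p-series with p = 2 > 1; a constant multiple of a convergent series converges).
Step 4: Fix eps > 0. Since sum_k m(|f_k - f| > eps) < infinity, the Borel-Cantelli lemma gives
        m(limsup_k {|f_k - f| > eps}) = 0, i.e. for a.e. x, |f_k(x) - f(x)| <= eps for all large k.
        Applying this with eps = 1/j for j = 1, 2, ... and intersecting the countably many full-measure sets,
        for a.e. x we get limsup_k |f_k(x) - f(x)| <= 1/j for every j, hence f_k -> f almost everywhere.
Conclusion: series converges; Borel-Cantelli yields f_k -> f a.e.


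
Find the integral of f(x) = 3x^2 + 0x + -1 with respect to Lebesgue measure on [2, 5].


The Lebesgue integral of a Riemann-integrable function agrees with the Riemann integral.
Antiderivative F(x) = (3/3)x^3 + (0/2)x^2 + -1x
F(5) = (3/3)*5^3 + (0/2)*5^2 + -1*5
     = (3/3)*125 + (0/2)*25 + -1*5
     = 125 + 0.0 + -5
     = 120
F(2) = 6
Integral = F(5) - F(2) = 120 - 6 = 114


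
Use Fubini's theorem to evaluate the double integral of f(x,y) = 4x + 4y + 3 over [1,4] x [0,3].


By Fubini, integrate in x first, then y.
Step 1: Fix y, integrate over x in [1,4]:
  integral(4x + 4y + 3, x=1..4)
  = 4*(4^2 - 1^2)/2 + (4y + 3)*(4 - 1)
  = 30 + (4y + 3)*3
  = 30 + 12y + 9
  = 39 + 12y
Step 2: Integrate over y in [0,3]:
  integral(39 + 12y, y=0..3)
  = 39*3 + 12*(3^2 - 0^2)/2
  = 117 + 54
  = 171


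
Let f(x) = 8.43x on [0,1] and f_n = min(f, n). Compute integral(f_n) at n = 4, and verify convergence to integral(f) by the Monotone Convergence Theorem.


f(x) = 8.43x on [0,1]; f_n(x) = min(8.43x, n). At n = 4:
Step 1: f(x) reaches 4 at x = 4/8.43 = 0.474496
Step 2: integral(f_4) = integral(8.43x, 0, 0.474496) + integral(4, 0.474496, 1)
       = 8.43*0.474496^2/2 + 4*(1 - 0.474496)
       = 0.948992 + 2.102017
       = 3.051008
Step 3: As n -> infinity, f_n increases to f, so by MCT integral(f_n) -> integral(f) = 8.43/2 = 4.215.
Convergence: integral(f_4) = 3.051008 -> 4.215 as n -> infinity


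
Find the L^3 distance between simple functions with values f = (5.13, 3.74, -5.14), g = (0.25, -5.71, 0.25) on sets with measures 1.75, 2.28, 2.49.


Step 1: Compute differences f_i - g_i:
  5.13 - 0.25 = 4.88
  3.74 - -5.71 = 9.45
  -5.14 - 0.25 = -5.39
Step 2: Compute |diff|^3 * measure for each set:
  |4.88|^3 * 1.75 = 116.214272 * 1.75 = 203.374976
  |9.45|^3 * 2.28 = 843.908625 * 2.28 = 1924.111665
  |-5.39|^3 * 2.49 = 156.590819 * 2.49 = 389.911139
Step 3: Sum = 2517.39778
Step 4: ||f-g||_3 = (2517.39778)^(1/3) = 13.603499


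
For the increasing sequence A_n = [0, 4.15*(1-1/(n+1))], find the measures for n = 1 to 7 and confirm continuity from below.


By continuity of measure from below: if A_n increases to A, then m(A_n) -> m(A).
Here A = [0, 4.15], so m(A) = 4.15
Step 1: a_1 = 4.15*(1 - 1/2) = 2.075, m(A_1) = 2.075
Step 2: a_2 = 4.15*(1 - 1/3) = 2.7667, m(A_2) = 2.7667
Step 3: a_3 = 4.15*(1 - 1/4) = 3.1125, m(A_3) = 3.1125
Step 4: a_4 = 4.15*(1 - 1/5) = 3.32, m(A_4) = 3.32
Step 5: a_5 = 4.15*(1 - 1/6) = 3.4583, m(A_5) = 3.4583
Step 6: a_6 = 4.15*(1 - 1/7) = 3.5571, m(A_6) = 3.5571
Step 7: a_7 = 4.15*(1 - 1/8) = 3.6313, m(A_7) = 3.6313
Limit: m(A_n) -> m([0,4.15]) = 4.15


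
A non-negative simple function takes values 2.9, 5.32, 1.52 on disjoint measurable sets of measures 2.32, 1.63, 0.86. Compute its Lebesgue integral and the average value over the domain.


Step 1: Integral = sum(value_i * measure_i)
= 2.9*2.32 + 5.32*1.63 + 1.52*0.86
= 6.728 + 8.6716 + 1.3072
= 16.7068
Step 2: Total measure of domain = 2.32 + 1.63 + 0.86 = 4.81
Step 3: Average value = 16.7068 / 4.81 = 3.473347


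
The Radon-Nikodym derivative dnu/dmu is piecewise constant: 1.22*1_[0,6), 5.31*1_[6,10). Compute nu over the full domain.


Integrate each piece of the Radon-Nikodym derivative:
Step 1: integral_0^6 1.22 dx = 1.22*(6-0) = 1.22*6 = 7.32
Step 2: integral_6^10 5.31 dx = 5.31*(10-6) = 5.31*4 = 21.24
Total: 7.32 + 21.24 = 28.56


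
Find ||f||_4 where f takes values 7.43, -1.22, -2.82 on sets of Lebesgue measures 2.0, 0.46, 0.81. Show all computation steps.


Step 1: Compute |f_i|^4 for each value:
  |7.43|^4 = 3047.580984
  |-1.22|^4 = 2.215335
  |-2.82|^4 = 63.240666
Step 2: Multiply by measures and sum:
  3047.580984 * 2.0 = 6095.161968
  2.215335 * 0.46 = 1.019054
  63.240666 * 0.81 = 51.224939
Sum = 6095.161968 + 1.019054 + 51.224939 = 6147.405961
Step 3: Take the p-th root:
||f||_4 = (6147.405961)^(1/4) = 8.854682


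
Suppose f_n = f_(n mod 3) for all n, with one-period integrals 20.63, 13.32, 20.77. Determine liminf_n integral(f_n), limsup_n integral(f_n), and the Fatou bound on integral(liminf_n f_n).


The sequence (integral(f_n)) is periodic with period 3, repeating the values 20.63, 13.32, 20.77 indefinitely.
Step 1: For a periodic sequence, every tail (a_m, a_(m+1), ...) contains all 3 period values infinitely often.
Step 2: Hence inf of every tail = min of the period values = min(20.63, 13.32, 20.77) = 13.32.
        liminf_n integral(f_n) = sup over m of (inf of tail from m) = 13.32.
Step 3: Similarly sup of every tail = max of the period values = 20.77.
        limsup_n integral(f_n) = 20.77.
Step 4: Fatou's lemma: integral(liminf_n f_n) <= liminf_n integral(f_n) = 13.32.
        So the integral of the pointwise liminf is at most 13.32.


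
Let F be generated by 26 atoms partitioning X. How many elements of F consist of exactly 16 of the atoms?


Each element of F is a union of some subset of the 26 atoms.
Elements that are unions of exactly 16 atoms correspond to 16-element subsets of the 26 atoms.
Count = C(26, 16) = 26! / (16! * 10!) = 5311735.


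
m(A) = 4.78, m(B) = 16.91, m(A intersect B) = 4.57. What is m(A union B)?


By inclusion-exclusion: m(A u B) = m(A) + m(B) - m(A n B)
= 4.78 + 16.91 - 4.57
= 17.12


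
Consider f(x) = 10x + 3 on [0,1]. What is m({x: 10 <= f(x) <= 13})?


f^(-1)([10, 13]) = {x : 10 <= 10x + 3 <= 13}
Solving: (10 - 3)/10 <= x <= (13 - 3)/10
= [0.7, 1]
Intersecting with [0,1]: [0.7, 1]
Measure = 1 - 0.7 = 0.3


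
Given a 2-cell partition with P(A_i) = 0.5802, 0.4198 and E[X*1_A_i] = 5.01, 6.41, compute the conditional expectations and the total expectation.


For each cell A_i: E[X|A_i] = E[X*1_A_i] / P(A_i)
Step 1: E[X|A_1] = 5.01 / 0.5802 = 8.634953
Step 2: E[X|A_2] = 6.41 / 0.4198 = 15.269176
Verification: E[X] = sum E[X*1_A_i] = 5.01 + 6.41 = 11.42


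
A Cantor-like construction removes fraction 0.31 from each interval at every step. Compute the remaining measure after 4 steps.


Step 1: At each step, fraction remaining = 1 - 0.31 = 0.69
Step 2: After 4 steps, measure = (0.69)^4
Step 3: Computing the power step by step:
  After step 1: 0.69
  After step 2: 0.4761
  After step 3: 0.328509
  After step 4: 0.226671
Result = 0.226671


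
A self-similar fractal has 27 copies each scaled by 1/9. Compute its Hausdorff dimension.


For a self-similar set with N copies scaled by 1/r:
dim_H = log(N)/log(r) = log(27)/log(9)
= 3.295837/2.197225
= 1.5


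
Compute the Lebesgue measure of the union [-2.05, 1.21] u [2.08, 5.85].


For pairwise disjoint intervals, m(union) = sum of lengths.
= (1.21 - -2.05) + (5.85 - 2.08)
= 3.26 + 3.77
= 7.03


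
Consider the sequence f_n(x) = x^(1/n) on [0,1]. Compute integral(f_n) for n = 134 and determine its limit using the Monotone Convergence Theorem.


At n = 134: f_134(x) = x^(1/134).
Step 1: integral(x^(1/134), 0, 1) = [x^(1/134+1) / (1/134+1)] from 0 to 1
     = 1 / (1/134 + 1) = 1 / ((134+1)/134) = 134/(134+1)
     = 134/135 = 0.992593
Step 2: As n -> infinity, f_n(x) = x^(1/n) -> 1 for x in (0,1], and f_n is increasing in n.
By MCT, lim_n integral(f_n) = integral(lim_n f_n) = integral(1, 0, 1) = 1.
Step 3: Verify convergence: 134/135 = 0.992593 -> 1


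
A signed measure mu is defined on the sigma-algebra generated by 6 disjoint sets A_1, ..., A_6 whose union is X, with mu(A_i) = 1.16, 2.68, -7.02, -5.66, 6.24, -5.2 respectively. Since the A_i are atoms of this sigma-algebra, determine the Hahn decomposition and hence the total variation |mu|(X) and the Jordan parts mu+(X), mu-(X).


Step 1: Every measurable set is a union of atoms (the cells / points), so a Hahn decomposition is
  obtained by grouping atoms by sign: P = union of atoms with mu > 0, N = union of the remaining atoms.
  Atoms in P (indices): 1, 2, 5;  atoms in N (indices): 3, 4, 6
  Positive values: 1.16, 2.68, 6.24
  Negative values: -7.02, -5.66, -5.2
Step 2: mu+(X) = mu(P) = sum of positive atom values = 10.08
Step 3: mu-(X) = -mu(N) = sum of |negative atom values| = 17.88
Step 4: |mu|(X) = mu+(X) + mu-(X) = 10.08 + 17.88 = 27.96


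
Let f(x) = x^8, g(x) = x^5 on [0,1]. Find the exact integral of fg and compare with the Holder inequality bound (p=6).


Step 1: Exact integral of f*g = integral(x^13, 0, 1) = 1/14
     = 0.071429
Step 2: Holder bound with p=6, q=1.2:
  ||f||_p = (integral x^48 dx)^(1/6) = (1/49)^(1/6) = 0.522758
  ||g||_q = (integral x^6 dx)^(1/1.2) = (1/7)^(1/1.2) = 0.197584
Step 3: Holder bound = ||f||_p * ||g||_q = 0.522758 * 0.197584 = 0.103289
Verification: 0.071429 <= 0.103289 (Holder holds)


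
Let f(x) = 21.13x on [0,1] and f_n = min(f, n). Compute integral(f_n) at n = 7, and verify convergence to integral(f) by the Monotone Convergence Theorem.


f(x) = 21.13x on [0,1]; f_n(x) = min(21.13x, n). At n = 7:
Step 1: f(x) reaches 7 at x = 7/21.13 = 0.331283
Step 2: integral(f_7) = integral(21.13x, 0, 0.331283) + integral(7, 0.331283, 1)
       = 21.13*0.331283^2/2 + 7*(1 - 0.331283)
       = 1.159489 + 4.681022
       = 5.840511
Step 3: As n -> infinity, f_n increases to f, so by MCT integral(f_n) -> integral(f) = 21.13/2 = 10.565.
Convergence: integral(f_7) = 5.840511 -> 10.565 as n -> infinity


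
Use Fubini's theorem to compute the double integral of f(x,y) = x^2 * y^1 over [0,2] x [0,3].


By Fubini's theorem, the double integral factors as a product of single integrals:
Step 1: integral_0^2 x^2 dx = [x^3/3] from 0 to 2
     = 2^3/3 = 2.666667
Step 2: integral_0^3 y^1 dy = [y^2/2] from 0 to 3
     = 3^2/2 = 4.5
Step 3: Double integral = 2.666667 * 4.5 = 12


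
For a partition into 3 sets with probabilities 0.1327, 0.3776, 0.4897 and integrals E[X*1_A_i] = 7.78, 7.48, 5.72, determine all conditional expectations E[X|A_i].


For each cell A_i: E[X|A_i] = E[X*1_A_i] / P(A_i)
Step 1: E[X|A_1] = 7.78 / 0.1327 = 58.628485
Step 2: E[X|A_2] = 7.48 / 0.3776 = 19.809322
Step 3: E[X|A_3] = 5.72 / 0.4897 = 11.680621
Verification: E[X] = sum E[X*1_A_i] = 7.78 + 7.48 + 5.72 = 20.98


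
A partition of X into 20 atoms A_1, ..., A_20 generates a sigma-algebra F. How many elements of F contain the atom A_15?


Each element of F is a union of some subset S of the 20 atoms.
The element contains A_15 iff A_15 is in S.
So we count subsets S of {A_1,...,A_20} with A_15 in S: choose freely among the other 19 atoms.
Count = 2^(20-1) = 2^19 = 524288.


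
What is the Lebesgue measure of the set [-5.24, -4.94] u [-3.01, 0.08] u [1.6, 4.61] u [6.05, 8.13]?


For pairwise disjoint intervals, m(union) = sum of lengths.
= (-4.94 - -5.24) + (0.08 - -3.01) + (4.61 - 1.6) + (8.13 - 6.05)
= 0.3 + 3.09 + 3.01 + 2.08
= 8.48


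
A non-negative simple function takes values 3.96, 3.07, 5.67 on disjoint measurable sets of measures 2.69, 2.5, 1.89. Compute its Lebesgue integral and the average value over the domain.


Step 1: Integral = sum(value_i * measure_i)
= 3.96*2.69 + 3.07*2.5 + 5.67*1.89
= 10.6524 + 7.675 + 10.7163
= 29.0437
Step 2: Total measure of domain = 2.69 + 2.5 + 1.89 = 7.08
Step 3: Average value = 29.0437 / 7.08 = 4.102218


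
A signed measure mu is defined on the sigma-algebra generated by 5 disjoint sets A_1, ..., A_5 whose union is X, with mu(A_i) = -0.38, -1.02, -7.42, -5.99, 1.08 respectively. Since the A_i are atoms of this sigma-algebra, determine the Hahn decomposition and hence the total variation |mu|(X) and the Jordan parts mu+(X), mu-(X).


Step 1: Every measurable set is a union of atoms (the cells / points), so a Hahn decomposition is
  obtained by grouping atoms by sign: P = union of atoms with mu > 0, N = union of the remaining atoms.
  Atoms in P (indices): 5;  atoms in N (indices): 1, 2, 3, 4
  Positive values: 1.08
  Negative values: -0.38, -1.02, -7.42, -5.99
Step 2: mu+(X) = mu(P) = sum of positive atom values = 1.08
Step 3: mu-(X) = -mu(N) = sum of |negative atom values| = 14.81
Step 4: |mu|(X) = mu+(X) + mu-(X) = 1.08 + 14.81 = 15.89


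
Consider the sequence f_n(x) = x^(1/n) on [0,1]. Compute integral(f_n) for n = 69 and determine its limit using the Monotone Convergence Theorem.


At n = 69: f_69(x) = x^(1/69).
Step 1: integral(x^(1/69), 0, 1) = [x^(1/69+1) / (1/69+1)] from 0 to 1
     = 1 / (1/69 + 1) = 1 / ((69+1)/69) = 69/(69+1)
     = 69/70 = 0.985714
Step 2: As n -> infinity, f_n(x) = x^(1/n) -> 1 for x in (0,1], and f_n is increasing in n.
By MCT, lim_n integral(f_n) = integral(lim_n f_n) = integral(1, 0, 1) = 1.
Step 3: Verify convergence: 69/70 = 0.985714 -> 1


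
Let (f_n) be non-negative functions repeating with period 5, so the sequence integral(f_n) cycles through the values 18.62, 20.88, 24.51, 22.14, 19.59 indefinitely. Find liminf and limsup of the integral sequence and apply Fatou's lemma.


The sequence (integral(f_n)) is periodic with period 5, repeating the values 18.62, 20.88, 24.51, 22.14, 19.59 indefinitely.
Step 1: For a periodic sequence, every tail (a_m, a_(m+1), ...) contains all 5 period values infinitely often.
Step 2: Hence inf of every tail = min of the period values = min(18.62, 20.88, 24.51, 22.14, 19.59) = 18.62.
        liminf_n integral(f_n) = sup over m of (inf of tail from m) = 18.62.
Step 3: Similarly sup of every tail = max of the period values = 24.51.
        limsup_n integral(f_n) = 24.51.
Step 4: Fatou's lemma: integral(liminf_n f_n) <= liminf_n integral(f_n) = 18.62.
        So the integral of the pointwise liminf is at most 18.62.


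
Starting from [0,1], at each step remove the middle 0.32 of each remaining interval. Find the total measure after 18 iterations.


Step 1: At each step, fraction remaining = 1 - 0.32 = 0.68
Step 2: After 18 steps, measure = (0.68)^18
Result = 9.664078e-04


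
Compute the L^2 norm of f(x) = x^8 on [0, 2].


Step 1: ||f||_2 = (integral_0^2 |x^8|^2 dx)^(1/2)
     = (integral_0^2 x^16 dx)^(1/2)
Step 2: integral_0^2 x^16 dx = [x^17/(17)] from 0 to 2 = 2^17/17
     = 131072/17 = 7710.117647
Step 3: ||f||_2 = (7710.117647)^(1/2) = 87.807276


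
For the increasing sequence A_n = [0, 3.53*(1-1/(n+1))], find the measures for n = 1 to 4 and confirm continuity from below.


By continuity of measure from below: if A_n increases to A, then m(A_n) -> m(A).
Here A = [0, 3.53], so m(A) = 3.53
Step 1: a_1 = 3.53*(1 - 1/2) = 1.765, m(A_1) = 1.765
Step 2: a_2 = 3.53*(1 - 1/3) = 2.3533, m(A_2) = 2.3533
Step 3: a_3 = 3.53*(1 - 1/4) = 2.6475, m(A_3) = 2.6475
Step 4: a_4 = 3.53*(1 - 1/5) = 2.824, m(A_4) = 2.824
Limit: m(A_n) -> m([0,3.53]) = 3.53


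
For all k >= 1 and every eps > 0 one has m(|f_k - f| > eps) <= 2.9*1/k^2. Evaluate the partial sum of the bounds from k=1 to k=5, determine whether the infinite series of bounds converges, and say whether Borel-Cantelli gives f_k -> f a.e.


Step 1: List the terms 2.9*1/k^2 for k = 1 to 5:
  k=1: 2.9
  k=2: 0.725
  k=3: 0.322222
  k=4: 0.18125
  k=5: 0.116
Step 2: Partial sum = 2.9 + 0.725 + 0.322222 + 0.18125 + 0.116
     = 4.244472
Step 3: The full series sum_(k>=1) 2.9*1/k^2 converges (p-series with p = 2 > 1; a constant multiple of a convergent series converges).
Step 4: Fix eps > 0. Since sum_k m(|f_k - f| > eps) < infinity, the Borel-Cantelli lemma gives
        m(limsup_k {|f_k - f| > eps}) = 0, i.e. for a.e. x, |f_k(x) - f(x)| <= eps for all large k.
        Applying this with eps = 1/j for j = 1, 2, ... and intersecting the countably many full-measure sets,
        for a.e. x we get limsup_k |f_k(x) - f(x)| <= 1/j for every j, hence f_k -> f almost everywhere.
Conclusion: series converges; Borel-Cantelli yields f_k -> f a.e.
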